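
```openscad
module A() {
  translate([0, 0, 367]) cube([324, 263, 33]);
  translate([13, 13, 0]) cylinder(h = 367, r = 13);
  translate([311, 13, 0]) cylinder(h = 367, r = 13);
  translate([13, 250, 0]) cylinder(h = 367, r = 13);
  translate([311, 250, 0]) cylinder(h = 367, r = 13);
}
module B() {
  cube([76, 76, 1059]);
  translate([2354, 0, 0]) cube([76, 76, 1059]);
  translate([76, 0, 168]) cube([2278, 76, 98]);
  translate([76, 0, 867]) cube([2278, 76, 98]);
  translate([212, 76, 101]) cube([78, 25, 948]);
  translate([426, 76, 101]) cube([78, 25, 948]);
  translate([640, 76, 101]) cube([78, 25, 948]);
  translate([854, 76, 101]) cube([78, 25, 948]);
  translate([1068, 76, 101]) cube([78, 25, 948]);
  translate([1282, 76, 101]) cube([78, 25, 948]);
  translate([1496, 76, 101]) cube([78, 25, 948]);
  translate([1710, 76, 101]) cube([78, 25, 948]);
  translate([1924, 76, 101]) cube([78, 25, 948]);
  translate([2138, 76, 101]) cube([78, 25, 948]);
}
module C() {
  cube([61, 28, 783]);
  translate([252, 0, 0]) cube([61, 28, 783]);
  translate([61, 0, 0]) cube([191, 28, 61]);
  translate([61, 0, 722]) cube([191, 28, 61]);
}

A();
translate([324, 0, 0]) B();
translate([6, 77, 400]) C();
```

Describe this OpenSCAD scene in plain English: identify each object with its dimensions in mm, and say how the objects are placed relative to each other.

A is a four-legged stool. The seat is a 324×263×33 mm slab whose top surface is at z = 400 mm; four round legs, each 26 mm in diameter, run from the floor (z = 0) to the underside of the seat, each leg's axis is inset half a diameter from the nearest pair of seat edges (so the leg's bounding box is flush with the corner).

B is a fence section. Two 76×76 mm posts, 1059 mm tall, stand on the floor with a clear span of 2278 mm between their inner faces. Two horizontal rails of 76×98 mm section span the gap between the posts with their undersides at z = 168 mm and z = 867 mm, flush with the posts' −y face. 10 pickets, each 78 mm wide, 25 mm thick and 948 mm tall, are fixed to the +y face of the rails with their bottoms at z = 101 mm, evenly spaced across the span with equal gaps (rounded down to the nearest mm) at the −x end and between each pair — any rounding remainder accumulates at the +x end.

C is a picture frame with a 191×661 mm rectangular opening (x by z) and a uniform 61 mm border on every side. Frame depth is 28 mm along y. It is built from two vertical stiles running the full outside height and two horizontal rails spanning the gap between the stiles.

The fence section is against the stool's +x side, with their −y faces flush. The picture frame is on top of the stool.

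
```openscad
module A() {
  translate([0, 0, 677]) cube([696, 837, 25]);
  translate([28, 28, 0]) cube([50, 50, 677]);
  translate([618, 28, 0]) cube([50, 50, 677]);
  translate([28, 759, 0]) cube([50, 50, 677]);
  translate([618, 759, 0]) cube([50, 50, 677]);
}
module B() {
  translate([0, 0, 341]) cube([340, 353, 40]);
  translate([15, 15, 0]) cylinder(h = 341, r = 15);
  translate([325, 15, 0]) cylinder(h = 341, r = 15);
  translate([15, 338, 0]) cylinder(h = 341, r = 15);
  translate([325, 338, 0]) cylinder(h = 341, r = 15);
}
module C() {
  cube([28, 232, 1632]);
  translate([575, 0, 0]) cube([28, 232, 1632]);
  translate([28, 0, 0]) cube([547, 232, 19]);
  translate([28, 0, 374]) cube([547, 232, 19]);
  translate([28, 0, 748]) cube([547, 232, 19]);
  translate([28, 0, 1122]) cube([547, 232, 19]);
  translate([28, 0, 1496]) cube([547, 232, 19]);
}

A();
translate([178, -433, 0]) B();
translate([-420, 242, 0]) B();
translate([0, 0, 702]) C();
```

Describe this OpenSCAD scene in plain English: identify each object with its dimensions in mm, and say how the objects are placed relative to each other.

A is a rectangular dining table. The top is 696×837×25 mm with its upper surface at z = 702 mm. It stands on four 50×50 mm square legs, each inset 28 mm from the nearest pair of top edges, running from the floor to the underside of the top.

B is a four-legged stool. The seat is a 340×353×40 mm slab whose top surface is at z = 381 mm; four round legs, each 30 mm in diameter, run from the floor (z = 0) to the underside of the seat, each leg's axis is inset half a diameter from the nearest pair of seat edges (so the leg's bounding box is flush with the corner).

C is a bookshelf 603 mm wide overall, 232 mm deep and 1632 mm tall. The two sides are 28 mm thick vertical panels. 5 horizontal shelves of 19 mm thickness span between the inner faces of the sides; the lowest shelf sits on the floor and shelves are stacked with a clear vertical gap of 355 mm between each pair.

Two stools sit around the table at the −y, −x sides. The bookshelf is on top of the table.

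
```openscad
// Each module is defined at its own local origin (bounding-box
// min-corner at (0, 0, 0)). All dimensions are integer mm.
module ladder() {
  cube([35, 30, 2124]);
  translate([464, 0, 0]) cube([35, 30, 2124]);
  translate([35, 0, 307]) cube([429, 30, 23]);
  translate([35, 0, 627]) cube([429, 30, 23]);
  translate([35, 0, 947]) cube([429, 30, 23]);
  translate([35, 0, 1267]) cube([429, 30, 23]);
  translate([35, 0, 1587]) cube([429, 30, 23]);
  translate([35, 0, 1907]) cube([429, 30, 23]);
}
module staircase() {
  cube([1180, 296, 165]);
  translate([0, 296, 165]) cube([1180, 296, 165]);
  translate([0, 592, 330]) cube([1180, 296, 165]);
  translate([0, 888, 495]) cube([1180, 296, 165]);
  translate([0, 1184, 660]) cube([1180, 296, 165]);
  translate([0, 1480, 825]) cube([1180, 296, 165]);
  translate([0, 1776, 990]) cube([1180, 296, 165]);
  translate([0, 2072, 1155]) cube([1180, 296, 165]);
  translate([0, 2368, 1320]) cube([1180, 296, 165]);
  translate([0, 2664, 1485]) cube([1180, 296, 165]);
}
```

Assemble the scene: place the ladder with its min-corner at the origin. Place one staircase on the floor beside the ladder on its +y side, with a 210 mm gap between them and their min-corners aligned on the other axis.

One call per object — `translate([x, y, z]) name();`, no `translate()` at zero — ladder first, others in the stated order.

ladder();
translate([0, 240, 0]) staircase();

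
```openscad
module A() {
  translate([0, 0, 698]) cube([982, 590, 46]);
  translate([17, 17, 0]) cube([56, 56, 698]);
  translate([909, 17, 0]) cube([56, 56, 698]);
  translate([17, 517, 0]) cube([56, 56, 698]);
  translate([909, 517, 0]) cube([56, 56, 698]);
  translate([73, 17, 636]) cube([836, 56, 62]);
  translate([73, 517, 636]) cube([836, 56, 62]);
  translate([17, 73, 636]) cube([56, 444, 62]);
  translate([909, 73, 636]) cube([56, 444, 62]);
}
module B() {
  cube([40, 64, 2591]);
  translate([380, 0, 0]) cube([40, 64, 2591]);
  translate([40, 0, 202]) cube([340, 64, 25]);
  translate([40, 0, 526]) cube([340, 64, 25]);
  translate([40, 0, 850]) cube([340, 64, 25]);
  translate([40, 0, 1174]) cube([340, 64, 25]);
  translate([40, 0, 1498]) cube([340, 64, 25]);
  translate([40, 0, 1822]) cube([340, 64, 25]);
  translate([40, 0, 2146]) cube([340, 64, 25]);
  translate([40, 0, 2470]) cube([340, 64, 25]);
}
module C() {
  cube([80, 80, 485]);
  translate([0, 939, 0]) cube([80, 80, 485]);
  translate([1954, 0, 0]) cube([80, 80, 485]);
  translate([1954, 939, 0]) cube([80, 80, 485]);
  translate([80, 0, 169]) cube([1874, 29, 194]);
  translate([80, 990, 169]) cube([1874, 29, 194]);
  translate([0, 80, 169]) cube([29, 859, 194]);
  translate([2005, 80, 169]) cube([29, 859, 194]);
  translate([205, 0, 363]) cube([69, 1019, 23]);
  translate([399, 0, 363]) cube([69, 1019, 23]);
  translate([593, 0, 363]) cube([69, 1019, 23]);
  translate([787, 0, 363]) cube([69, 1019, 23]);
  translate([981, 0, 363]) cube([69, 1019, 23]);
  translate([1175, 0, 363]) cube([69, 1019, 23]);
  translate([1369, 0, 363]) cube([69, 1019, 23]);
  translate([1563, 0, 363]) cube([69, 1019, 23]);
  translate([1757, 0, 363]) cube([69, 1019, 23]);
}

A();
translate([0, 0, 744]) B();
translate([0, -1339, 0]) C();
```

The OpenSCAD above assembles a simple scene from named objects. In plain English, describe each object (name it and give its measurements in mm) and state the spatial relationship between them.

A is a table: top 982 mm (x) × 590 mm (y), 46 mm thick, upper face at z = 744 mm, on four 56×56 mm square legs, each inset 17 mm from the nearest pair of top edges, running from z = 0 to the bottom of the top. Four apron rails, 56 mm thick and 62 mm tall, run between adjacent legs with their top edges flush with the underside of the top and their outer faces flush with the legs' outer faces.

B is a wooden ladder with two side rails of 40×64 mm section and 2591 mm height, set 420 mm apart overall. Between them run 8 rectangular rungs (64 mm deep, 25 mm thick), front faces flush with the rails' −y face. The bottom of the first rung is 202 mm above the floor and each subsequent rung is 324 mm higher than the one below.

C is a bed frame 2034 mm long (x) by 1019 mm wide (y). Four 80×80 mm corner posts, 485 mm tall, at the corners of the footprint. Four rails of 29 mm thickness and 194 mm height run between adjacent posts with their undersides at z = 169 mm, their outer faces flush with the outside of the frame (the two x-running rails run between the posts' inner faces; the two y-running rails run between the posts' inner faces). 9 slats, each 69 mm wide (x) and 23 mm thick, lie across the top of the two x-running rails, running the full 1019 mm width of the frame in y; the slats are evenly spaced along x between the inner faces of the end posts with equal gaps (rounded down to the nearest mm) at the −x end and between each pair — any rounding remainder accumulates at the +x end.

The ladder is on top of the table. The bed frame is on the floor beside the table on its −y side.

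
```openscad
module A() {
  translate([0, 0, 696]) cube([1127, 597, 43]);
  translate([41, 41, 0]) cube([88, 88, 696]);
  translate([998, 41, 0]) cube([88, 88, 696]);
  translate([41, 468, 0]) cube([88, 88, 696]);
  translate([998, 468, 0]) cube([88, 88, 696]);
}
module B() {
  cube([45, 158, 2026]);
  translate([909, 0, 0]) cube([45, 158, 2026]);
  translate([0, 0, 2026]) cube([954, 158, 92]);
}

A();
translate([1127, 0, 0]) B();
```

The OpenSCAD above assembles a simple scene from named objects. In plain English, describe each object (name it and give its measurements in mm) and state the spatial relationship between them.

A is a rectangular dining table. The top is 1127×597×43 mm with its upper surface at z = 739 mm. It stands on four 88×88 mm square legs, each inset 41 mm from the nearest pair of top edges, running from the floor to the underside of the top.

B is a rectangular door frame: two vertical jambs of 45×158 mm section, 2026 mm tall, with a clear opening 864 mm wide between their inner faces. A header 92 mm tall and 158 mm deep lies on top of the jambs and spans the full outside width.

The door frame is against the table's +x side, with their −y faces flush.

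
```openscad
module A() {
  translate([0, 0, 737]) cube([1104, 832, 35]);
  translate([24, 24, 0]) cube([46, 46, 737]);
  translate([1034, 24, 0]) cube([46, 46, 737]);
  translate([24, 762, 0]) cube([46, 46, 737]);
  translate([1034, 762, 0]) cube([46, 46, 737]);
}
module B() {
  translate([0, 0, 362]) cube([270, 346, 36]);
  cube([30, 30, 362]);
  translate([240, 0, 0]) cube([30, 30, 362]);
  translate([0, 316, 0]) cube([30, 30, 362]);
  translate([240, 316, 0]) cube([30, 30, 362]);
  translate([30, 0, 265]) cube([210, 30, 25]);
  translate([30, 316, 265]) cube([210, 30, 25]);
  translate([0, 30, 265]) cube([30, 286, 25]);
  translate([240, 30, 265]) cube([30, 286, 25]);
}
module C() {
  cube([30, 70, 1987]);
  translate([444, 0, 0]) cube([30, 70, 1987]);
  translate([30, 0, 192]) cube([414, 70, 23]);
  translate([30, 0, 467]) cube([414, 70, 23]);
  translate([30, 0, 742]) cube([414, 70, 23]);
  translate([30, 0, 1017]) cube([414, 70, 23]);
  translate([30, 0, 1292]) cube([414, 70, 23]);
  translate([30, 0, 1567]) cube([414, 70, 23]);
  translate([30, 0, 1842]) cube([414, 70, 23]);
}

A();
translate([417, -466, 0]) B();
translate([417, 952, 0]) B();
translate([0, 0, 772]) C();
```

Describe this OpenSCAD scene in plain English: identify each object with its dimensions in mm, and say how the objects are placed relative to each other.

A is a table: top 1104 mm (x) × 832 mm (y), 35 mm thick, upper face at z = 772 mm, on four 46×46 mm square legs, each inset 24 mm from the nearest pair of top edges, running from z = 0 to the bottom of the top.

B is a four-legged stool. The seat is a 270×346×36 mm slab whose top surface is at z = 398 mm; four square legs, each 30×30 mm in cross-section, run from the floor (z = 0) to the underside of the seat, each flush with a corner of the seat. Four stretchers, 30 mm wide and 25 mm tall, connect adjacent legs with their undersides at z = 265 mm, each running between the inner faces of the legs it joins and aligned with the legs' outer faces on the other axis.

C is a wooden ladder with two side rails of 30×70 mm section and 1987 mm height, set 474 mm apart overall. Between them run 7 rectangular rungs (70 mm deep, 23 mm thick), front faces flush with the rails' −y face. The bottom of the first rung is 192 mm above the floor and each subsequent rung is 275 mm higher than the one below.

Two stools sit around the table at the −y, +y sides. The ladder is on top of the table.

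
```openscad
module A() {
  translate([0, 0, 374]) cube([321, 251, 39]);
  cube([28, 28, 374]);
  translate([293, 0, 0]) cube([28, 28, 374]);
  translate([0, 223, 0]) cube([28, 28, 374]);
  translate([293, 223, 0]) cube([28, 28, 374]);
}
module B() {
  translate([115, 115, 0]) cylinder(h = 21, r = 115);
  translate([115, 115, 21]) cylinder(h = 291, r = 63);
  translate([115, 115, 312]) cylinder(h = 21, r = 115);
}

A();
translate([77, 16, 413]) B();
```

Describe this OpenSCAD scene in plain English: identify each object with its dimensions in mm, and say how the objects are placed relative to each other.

A is a four-legged stool. The seat is a 321×251×39 mm slab whose top surface is at z = 413 mm; four square legs, each 28×28 mm in cross-section, run from the floor (z = 0) to the underside of the seat, each flush with a corner of the seat.

B is a spool: two coaxial disc flanges of radius 115 mm and thickness 21 mm, joined by a core cylinder of radius 63 mm and height 291 mm. The lower flange rests on z = 0 and the three cylinders share a vertical axis.

The spool is on top of the stool.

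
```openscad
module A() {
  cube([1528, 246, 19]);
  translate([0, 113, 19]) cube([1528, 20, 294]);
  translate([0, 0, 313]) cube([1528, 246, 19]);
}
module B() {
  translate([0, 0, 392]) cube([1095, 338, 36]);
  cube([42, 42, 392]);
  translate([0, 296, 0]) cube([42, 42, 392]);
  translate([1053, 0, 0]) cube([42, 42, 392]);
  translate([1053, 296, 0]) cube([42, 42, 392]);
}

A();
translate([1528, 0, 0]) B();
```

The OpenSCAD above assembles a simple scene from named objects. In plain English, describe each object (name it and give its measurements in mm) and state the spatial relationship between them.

A is an I-beam lying along x, 1528 mm long. Overall section height 332 mm. Two flanges 246 mm wide (y) and 19 mm thick, one on the floor and one at the top; a web 20 mm thick runs between them, centred on the flange width.

B is a long wooden bench with a 1095 mm (x) × 338 mm (y) seat, 36 mm thick, its top surface 428 mm above the floor. Four 42 mm square legs at the seat corners, flush with the edges, run from z = 0 to the seat underside.

The bench is against the I-beam's +x side, with their −y faces flush.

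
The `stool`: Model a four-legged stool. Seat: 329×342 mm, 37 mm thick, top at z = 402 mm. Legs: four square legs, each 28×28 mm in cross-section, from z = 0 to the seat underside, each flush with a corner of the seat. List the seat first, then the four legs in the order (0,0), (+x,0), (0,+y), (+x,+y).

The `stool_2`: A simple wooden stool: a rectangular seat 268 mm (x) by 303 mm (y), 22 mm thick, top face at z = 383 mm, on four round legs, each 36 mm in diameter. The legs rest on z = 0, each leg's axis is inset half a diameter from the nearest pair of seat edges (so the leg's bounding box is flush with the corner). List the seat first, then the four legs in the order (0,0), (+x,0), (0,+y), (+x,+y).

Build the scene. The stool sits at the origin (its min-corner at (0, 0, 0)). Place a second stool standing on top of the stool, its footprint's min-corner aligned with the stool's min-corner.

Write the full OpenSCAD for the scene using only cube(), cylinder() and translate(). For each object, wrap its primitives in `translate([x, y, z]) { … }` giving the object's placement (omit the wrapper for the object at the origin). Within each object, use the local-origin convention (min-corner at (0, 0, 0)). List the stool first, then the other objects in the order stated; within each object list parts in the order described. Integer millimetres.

translate([0, 0, 365]) cube([329, 342, 37]);
cube([28, 28, 365]);
translate([301, 0, 0]) cube([28, 28, 365]);
translate([0, 314, 0]) cube([28, 28, 365]);
translate([301, 314, 0]) cube([28, 28, 365]);
translate([0, 0, 402]) {
  translate([0, 0, 361]) cube([268, 303, 22]);
  translate([18, 18, 0]) cylinder(h = 361, r = 18);
  translate([250, 18, 0]) cylinder(h = 361, r = 18);
  translate([18, 285, 0]) cylinder(h = 361, r = 18);
  translate([250, 285, 0]) cylinder(h = 361, r = 18);
}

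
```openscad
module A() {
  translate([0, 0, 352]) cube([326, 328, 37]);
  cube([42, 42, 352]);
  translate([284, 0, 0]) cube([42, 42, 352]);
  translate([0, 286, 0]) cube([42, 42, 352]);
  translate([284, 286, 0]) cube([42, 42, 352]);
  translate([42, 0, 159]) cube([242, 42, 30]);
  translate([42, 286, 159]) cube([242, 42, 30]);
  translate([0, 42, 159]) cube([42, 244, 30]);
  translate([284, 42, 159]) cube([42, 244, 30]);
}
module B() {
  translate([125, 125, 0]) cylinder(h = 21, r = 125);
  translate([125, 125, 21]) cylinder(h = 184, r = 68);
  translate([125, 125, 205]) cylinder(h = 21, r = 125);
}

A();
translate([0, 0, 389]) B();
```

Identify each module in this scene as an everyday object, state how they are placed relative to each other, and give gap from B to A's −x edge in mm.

The spool's min-x is at 0; the stool's min-x is 0; gap = 0 mm.

A is a stool. B is a spool. The spool is on top of the stool. The gap from the spool to the stool's −x edge is 0 mm.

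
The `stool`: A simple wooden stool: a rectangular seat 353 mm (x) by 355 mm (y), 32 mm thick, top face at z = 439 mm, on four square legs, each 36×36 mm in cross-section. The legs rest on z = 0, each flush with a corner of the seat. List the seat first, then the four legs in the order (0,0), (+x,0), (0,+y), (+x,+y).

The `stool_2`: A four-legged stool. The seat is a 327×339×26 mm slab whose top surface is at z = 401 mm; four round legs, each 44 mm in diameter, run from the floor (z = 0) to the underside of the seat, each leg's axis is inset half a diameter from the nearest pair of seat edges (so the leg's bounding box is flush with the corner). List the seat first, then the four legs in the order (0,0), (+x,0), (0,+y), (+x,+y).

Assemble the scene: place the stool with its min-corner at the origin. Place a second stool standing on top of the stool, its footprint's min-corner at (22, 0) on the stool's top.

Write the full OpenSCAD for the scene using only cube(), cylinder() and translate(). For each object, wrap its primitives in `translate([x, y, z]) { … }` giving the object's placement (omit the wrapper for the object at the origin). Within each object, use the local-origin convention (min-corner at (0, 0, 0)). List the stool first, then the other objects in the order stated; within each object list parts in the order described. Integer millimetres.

translate([0, 0, 407]) cube([353, 355, 32]);
cube([36, 36, 407]);
translate([317, 0, 0]) cube([36, 36, 407]);
translate([0, 319, 0]) cube([36, 36, 407]);
translate([317, 319, 0]) cube([36, 36, 407]);
translate([22, 0, 439]) {
  translate([0, 0, 375]) cube([327, 339, 26]);
  translate([22, 22, 0]) cylinder(h = 375, r = 22);
  translate([305, 22, 0]) cylinder(h = 375, r = 22);
  translate([22, 317, 0]) cylinder(h = 375, r = 22);
  translate([305, 317, 0]) cylinder(h = 375, r = 22);
}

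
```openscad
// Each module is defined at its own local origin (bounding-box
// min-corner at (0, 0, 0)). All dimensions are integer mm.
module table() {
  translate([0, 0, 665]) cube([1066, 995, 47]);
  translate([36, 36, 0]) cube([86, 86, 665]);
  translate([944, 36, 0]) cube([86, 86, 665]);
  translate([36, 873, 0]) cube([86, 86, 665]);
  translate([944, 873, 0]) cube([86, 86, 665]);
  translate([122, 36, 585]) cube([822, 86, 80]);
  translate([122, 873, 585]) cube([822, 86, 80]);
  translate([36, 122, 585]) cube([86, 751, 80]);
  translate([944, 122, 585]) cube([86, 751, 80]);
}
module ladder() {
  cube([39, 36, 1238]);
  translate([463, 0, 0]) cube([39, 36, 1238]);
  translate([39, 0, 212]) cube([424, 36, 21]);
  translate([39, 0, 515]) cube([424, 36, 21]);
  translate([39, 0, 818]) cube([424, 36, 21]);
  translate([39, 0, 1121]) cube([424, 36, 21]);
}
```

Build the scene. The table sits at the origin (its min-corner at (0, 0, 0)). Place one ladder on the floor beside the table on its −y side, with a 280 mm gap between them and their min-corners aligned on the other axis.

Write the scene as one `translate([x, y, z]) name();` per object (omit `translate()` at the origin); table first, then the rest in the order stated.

table();
translate([0, -316, 0]) ladder();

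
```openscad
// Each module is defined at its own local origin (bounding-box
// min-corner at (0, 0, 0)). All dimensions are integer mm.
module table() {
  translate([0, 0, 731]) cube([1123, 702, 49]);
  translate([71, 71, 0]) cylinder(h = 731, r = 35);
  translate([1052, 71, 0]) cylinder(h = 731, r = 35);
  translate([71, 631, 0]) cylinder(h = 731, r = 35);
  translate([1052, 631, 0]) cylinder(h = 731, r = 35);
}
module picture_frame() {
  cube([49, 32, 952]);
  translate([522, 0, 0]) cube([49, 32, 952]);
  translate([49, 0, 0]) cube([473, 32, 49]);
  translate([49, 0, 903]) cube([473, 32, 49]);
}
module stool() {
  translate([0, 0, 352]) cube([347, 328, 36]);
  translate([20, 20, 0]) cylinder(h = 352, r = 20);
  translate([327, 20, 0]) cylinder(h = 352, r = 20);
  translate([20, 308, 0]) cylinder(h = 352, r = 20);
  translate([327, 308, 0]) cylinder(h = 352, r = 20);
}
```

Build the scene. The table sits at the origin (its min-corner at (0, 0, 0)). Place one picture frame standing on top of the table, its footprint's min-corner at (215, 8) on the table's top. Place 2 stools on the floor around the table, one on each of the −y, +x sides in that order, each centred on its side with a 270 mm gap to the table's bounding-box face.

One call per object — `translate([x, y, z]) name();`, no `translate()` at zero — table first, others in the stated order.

table();
translate([215, 8, 780]) picture_frame();
translate([388, -598, 0]) stool();
translate([1393, 187, 0]) stool();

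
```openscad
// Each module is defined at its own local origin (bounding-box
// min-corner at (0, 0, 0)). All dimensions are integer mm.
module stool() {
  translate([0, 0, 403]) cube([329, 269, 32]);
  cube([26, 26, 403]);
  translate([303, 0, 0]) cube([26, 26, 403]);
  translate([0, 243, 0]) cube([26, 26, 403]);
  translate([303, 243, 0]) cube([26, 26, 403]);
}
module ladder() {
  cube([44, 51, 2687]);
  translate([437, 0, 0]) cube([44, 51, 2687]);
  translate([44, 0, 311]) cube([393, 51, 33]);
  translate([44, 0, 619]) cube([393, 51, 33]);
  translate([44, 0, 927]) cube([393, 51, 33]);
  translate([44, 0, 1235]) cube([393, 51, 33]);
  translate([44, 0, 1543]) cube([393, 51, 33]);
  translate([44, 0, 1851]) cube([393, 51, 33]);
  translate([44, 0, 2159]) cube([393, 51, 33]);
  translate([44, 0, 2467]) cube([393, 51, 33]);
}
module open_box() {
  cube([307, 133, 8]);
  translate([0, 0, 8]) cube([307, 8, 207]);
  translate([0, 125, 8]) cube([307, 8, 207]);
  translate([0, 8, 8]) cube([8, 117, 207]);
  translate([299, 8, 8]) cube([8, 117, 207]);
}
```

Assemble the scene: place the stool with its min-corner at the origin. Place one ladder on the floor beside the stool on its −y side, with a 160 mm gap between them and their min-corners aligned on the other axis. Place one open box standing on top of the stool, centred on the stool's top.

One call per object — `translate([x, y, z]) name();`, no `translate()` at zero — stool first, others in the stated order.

stool();
translate([0, -211, 0]) ladder();
translate([11, 68, 435]) open_box();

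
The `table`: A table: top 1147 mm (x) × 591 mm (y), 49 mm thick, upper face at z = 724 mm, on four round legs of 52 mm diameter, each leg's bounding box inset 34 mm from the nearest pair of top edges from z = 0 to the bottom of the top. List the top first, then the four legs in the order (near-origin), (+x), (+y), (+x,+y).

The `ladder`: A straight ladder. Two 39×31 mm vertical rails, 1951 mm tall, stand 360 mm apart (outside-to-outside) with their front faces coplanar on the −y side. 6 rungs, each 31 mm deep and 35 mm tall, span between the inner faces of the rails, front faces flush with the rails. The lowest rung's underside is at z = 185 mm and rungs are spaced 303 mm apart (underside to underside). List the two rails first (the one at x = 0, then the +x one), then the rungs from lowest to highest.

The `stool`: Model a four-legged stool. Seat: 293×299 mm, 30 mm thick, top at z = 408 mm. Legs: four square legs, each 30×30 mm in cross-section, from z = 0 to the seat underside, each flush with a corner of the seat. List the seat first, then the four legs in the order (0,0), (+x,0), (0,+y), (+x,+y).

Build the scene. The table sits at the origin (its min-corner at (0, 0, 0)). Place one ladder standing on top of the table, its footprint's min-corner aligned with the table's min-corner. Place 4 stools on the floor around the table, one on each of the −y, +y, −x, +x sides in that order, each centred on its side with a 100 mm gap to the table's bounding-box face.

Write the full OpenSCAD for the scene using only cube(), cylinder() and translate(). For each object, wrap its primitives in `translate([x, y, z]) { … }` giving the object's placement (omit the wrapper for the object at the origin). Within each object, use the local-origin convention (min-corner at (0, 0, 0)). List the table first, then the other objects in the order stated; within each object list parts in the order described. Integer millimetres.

translate([0, 0, 675]) cube([1147, 591, 49]);
translate([60, 60, 0]) cylinder(h = 675, r = 26);
translate([1087, 60, 0]) cylinder(h = 675, r = 26);
translate([60, 531, 0]) cylinder(h = 675, r = 26);
translate([1087, 531, 0]) cylinder(h = 675, r = 26);
translate([0, 0, 724]) {
  cube([39, 31, 1951]);
  translate([321, 0, 0]) cube([39, 31, 1951]);
  translate([39, 0, 185]) cube([282, 31, 35]);
  translate([39, 0, 488]) cube([282, 31, 35]);
  translate([39, 0, 791]) cube([282, 31, 35]);
  translate([39, 0, 1094]) cube([282, 31, 35]);
  translate([39, 0, 1397]) cube([282, 31, 35]);
  translate([39, 0, 1700]) cube([282, 31, 35]);
}
translate([427, -399, 0]) {
  translate([0, 0, 378]) cube([293, 299, 30]);
  cube([30, 30, 378]);
  translate([263, 0, 0]) cube([30, 30, 378]);
  translate([0, 269, 0]) cube([30, 30, 378]);
  translate([263, 269, 0]) cube([30, 30, 378]);
}
translate([427, 691, 0]) {
  translate([0, 0, 378]) cube([293, 299, 30]);
  cube([30, 30, 378]);
  translate([263, 0, 0]) cube([30, 30, 378]);
  translate([0, 269, 0]) cube([30, 30, 378]);
  translate([263, 269, 0]) cube([30, 30, 378]);
}
translate([-393, 146, 0]) {
  translate([0, 0, 378]) cube([293, 299, 30]);
  cube([30, 30, 378]);
  translate([263, 0, 0]) cube([30, 30, 378]);
  translate([0, 269, 0]) cube([30, 30, 378]);
  translate([263, 269, 0]) cube([30, 30, 378]);
}
translate([1247, 146, 0]) {
  translate([0, 0, 378]) cube([293, 299, 30]);
  cube([30, 30, 378]);
  translate([263, 0, 0]) cube([30, 30, 378]);
  translate([0, 269, 0]) cube([30, 30, 378]);
  translate([263, 269, 0]) cube([30, 30, 378]);
}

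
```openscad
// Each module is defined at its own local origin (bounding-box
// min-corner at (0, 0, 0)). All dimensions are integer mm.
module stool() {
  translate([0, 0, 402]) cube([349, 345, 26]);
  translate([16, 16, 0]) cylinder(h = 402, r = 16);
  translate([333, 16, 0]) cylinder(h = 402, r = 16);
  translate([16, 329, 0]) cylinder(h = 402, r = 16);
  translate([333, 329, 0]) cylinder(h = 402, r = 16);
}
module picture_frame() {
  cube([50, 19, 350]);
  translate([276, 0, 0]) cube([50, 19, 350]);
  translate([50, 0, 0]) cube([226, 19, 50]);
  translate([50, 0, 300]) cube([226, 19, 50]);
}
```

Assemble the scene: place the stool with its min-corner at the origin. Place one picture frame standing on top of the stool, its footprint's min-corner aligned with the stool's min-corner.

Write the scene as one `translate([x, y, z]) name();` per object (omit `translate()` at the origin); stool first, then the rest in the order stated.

stool();
translate([0, 0, 428]) picture_frame();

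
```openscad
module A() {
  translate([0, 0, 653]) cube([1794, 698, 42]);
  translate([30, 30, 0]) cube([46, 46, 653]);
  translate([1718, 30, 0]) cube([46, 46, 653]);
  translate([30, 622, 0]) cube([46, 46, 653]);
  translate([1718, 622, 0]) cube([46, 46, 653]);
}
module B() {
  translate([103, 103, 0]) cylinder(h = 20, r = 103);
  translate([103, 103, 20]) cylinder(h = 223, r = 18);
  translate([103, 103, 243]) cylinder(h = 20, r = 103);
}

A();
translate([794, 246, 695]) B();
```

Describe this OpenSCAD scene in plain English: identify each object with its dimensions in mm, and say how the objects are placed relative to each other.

A is a table with a 1794×698 mm rectangular top, 42 mm thick, top surface at z = 695 mm, supported by four 46×46 mm square legs, each inset 30 mm from the nearest pair of top edges, running from the floor.

B is a spool: two coaxial disc flanges of radius 103 mm and thickness 20 mm, joined by a core cylinder of radius 18 mm and height 223 mm. The lower flange rests on z = 0 and the three cylinders share a vertical axis.

The spool is on top of the table, centred.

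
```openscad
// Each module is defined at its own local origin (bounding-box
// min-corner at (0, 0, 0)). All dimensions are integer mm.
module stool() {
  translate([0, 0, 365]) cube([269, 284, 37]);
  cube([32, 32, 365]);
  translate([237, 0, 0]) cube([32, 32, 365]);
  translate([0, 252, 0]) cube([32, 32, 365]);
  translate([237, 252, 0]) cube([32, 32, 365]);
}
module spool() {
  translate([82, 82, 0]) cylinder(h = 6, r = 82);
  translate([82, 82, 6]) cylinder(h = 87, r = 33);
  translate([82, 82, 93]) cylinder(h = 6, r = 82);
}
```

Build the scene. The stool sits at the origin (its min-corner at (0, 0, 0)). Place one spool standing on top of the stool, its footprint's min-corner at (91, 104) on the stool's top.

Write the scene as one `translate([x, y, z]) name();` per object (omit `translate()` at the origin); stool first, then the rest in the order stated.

stool();
translate([91, 104, 402]) spool();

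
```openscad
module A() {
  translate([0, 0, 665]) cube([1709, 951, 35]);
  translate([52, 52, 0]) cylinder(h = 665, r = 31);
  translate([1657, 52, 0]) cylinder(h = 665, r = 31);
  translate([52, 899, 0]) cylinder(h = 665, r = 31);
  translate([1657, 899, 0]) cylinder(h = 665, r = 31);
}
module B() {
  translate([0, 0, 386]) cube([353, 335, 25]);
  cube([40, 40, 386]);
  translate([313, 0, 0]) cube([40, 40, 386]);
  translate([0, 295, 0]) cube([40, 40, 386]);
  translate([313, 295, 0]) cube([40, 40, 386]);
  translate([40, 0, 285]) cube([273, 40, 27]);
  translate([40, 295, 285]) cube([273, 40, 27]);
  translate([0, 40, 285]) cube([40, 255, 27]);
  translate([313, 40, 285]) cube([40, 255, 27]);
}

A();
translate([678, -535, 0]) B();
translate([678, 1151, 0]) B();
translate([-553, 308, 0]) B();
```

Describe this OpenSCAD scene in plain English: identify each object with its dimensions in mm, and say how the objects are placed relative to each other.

A is a rectangular dining table. The top is 1709×951×35 mm with its upper surface at z = 700 mm. It stands on four round legs of 62 mm diameter, each leg's bounding box inset 21 mm from the nearest pair of top edges, running from the floor to the underside of the top.

B is a four-legged stool. The seat is a 353×335×25 mm slab whose top surface is at z = 411 mm; four square legs, each 40×40 mm in cross-section, run from the floor (z = 0) to the underside of the seat, each flush with a corner of the seat. Four stretchers, 40 mm wide and 27 mm tall, connect adjacent legs with their undersides at z = 285 mm, each running between the inner faces of the legs it joins and aligned with the legs' outer faces on the other axis.

Three stools sit around the table at the −y, +y, −x sides.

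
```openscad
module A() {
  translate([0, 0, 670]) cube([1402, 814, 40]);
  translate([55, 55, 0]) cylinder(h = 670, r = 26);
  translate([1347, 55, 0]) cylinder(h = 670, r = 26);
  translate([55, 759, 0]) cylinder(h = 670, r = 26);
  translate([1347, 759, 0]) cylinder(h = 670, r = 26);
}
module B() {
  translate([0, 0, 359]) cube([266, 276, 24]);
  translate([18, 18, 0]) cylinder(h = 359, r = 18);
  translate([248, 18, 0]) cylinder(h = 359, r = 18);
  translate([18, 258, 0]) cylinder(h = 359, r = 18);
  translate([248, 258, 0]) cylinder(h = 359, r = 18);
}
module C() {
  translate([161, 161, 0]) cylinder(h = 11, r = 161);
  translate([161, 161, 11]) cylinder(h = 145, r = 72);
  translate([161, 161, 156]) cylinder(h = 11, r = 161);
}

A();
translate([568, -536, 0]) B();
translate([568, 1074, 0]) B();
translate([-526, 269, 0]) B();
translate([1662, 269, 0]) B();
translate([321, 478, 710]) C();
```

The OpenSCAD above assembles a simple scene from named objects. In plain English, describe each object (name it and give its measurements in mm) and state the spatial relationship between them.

A is a table with a 1402×814 mm rectangular top, 40 mm thick, top surface at z = 710 mm, supported by four round legs of 52 mm diameter, each leg's bounding box inset 29 mm from the nearest pair of top edges, running from the floor.

B is a four-legged stool. The seat is a 266×276×24 mm slab whose top surface is at z = 383 mm; four round legs, each 36 mm in diameter, run from the floor (z = 0) to the underside of the seat, each leg's axis is inset half a diameter from the nearest pair of seat edges (so the leg's bounding box is flush with the corner).

C is a spool: two coaxial disc flanges of radius 161 mm and thickness 11 mm, joined by a core cylinder of radius 72 mm and height 145 mm. The lower flange rests on z = 0 and the three cylinders share a vertical axis.

Four stools sit around the table at the −y, +y, −x, +x sides. The spool is on top of the table.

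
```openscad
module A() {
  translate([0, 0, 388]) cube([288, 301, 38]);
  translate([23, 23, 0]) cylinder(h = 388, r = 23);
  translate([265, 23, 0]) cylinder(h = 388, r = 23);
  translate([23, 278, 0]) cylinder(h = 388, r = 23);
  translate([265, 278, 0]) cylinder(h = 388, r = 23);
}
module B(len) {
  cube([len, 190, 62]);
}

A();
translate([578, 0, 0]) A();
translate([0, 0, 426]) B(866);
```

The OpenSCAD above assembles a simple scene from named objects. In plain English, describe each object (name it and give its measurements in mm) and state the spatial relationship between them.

A is a simple wooden stool: a rectangular seat 288 mm (x) by 301 mm (y), 38 mm thick, top face at z = 426 mm, on four round legs, each 46 mm in diameter. The legs rest on z = 0, each leg's axis is inset half a diameter from the nearest pair of seat edges (so the leg's bounding box is flush with the corner).

B is a rectangular beam 866 mm long (x), 190 mm deep (y), 62 mm thick (z).

The beam spans the tops of two stools placed 290 mm apart, resting at z = 426 mm.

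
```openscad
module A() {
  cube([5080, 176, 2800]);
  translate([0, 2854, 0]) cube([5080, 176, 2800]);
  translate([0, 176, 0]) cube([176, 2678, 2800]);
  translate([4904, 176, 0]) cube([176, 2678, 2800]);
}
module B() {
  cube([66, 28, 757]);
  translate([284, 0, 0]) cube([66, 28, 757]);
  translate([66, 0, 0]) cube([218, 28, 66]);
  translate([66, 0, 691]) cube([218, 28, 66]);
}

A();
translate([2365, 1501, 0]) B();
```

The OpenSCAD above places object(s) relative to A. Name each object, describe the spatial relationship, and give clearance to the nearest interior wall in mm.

A is a house frame. B is a picture frame. The picture frame sits inside the house frame, centred. The clearance to the nearest interior wall is 1325 mm.

Clearances: x = 2189, y = 1325; minimum 1325 mm.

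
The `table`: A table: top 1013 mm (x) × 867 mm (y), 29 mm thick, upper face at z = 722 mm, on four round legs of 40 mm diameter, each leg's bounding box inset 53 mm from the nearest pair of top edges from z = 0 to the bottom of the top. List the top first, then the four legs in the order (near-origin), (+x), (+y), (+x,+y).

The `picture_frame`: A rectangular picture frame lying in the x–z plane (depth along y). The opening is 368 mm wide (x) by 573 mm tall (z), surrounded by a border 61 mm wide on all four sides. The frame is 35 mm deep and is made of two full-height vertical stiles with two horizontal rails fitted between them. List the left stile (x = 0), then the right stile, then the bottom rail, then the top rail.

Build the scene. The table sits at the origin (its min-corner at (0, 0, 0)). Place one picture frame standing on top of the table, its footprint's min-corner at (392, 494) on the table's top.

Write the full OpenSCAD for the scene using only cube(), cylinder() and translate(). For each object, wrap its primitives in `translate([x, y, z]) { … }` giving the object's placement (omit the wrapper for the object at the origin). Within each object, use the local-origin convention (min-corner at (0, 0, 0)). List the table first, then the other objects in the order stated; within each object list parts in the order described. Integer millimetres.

translate([0, 0, 693]) cube([1013, 867, 29]);
translate([73, 73, 0]) cylinder(h = 693, r = 20);
translate([940, 73, 0]) cylinder(h = 693, r = 20);
translate([73, 794, 0]) cylinder(h = 693, r = 20);
translate([940, 794, 0]) cylinder(h = 693, r = 20);
translate([392, 494, 722]) {
  cube([61, 35, 695]);
  translate([429, 0, 0]) cube([61, 35, 695]);
  translate([61, 0, 0]) cube([368, 35, 61]);
  translate([61, 0, 634]) cube([368, 35, 61]);
}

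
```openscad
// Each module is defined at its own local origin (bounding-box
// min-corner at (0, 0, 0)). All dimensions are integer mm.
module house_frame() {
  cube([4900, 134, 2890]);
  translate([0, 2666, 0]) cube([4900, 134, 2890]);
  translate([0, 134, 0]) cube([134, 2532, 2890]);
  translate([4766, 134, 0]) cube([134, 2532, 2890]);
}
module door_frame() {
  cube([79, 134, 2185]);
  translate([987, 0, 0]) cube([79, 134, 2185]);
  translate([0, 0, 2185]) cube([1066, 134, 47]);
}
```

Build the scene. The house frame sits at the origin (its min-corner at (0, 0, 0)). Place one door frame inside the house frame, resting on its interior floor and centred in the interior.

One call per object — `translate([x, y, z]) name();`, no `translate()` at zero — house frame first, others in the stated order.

house_frame();
translate([1917, 1333, 0]) door_frame();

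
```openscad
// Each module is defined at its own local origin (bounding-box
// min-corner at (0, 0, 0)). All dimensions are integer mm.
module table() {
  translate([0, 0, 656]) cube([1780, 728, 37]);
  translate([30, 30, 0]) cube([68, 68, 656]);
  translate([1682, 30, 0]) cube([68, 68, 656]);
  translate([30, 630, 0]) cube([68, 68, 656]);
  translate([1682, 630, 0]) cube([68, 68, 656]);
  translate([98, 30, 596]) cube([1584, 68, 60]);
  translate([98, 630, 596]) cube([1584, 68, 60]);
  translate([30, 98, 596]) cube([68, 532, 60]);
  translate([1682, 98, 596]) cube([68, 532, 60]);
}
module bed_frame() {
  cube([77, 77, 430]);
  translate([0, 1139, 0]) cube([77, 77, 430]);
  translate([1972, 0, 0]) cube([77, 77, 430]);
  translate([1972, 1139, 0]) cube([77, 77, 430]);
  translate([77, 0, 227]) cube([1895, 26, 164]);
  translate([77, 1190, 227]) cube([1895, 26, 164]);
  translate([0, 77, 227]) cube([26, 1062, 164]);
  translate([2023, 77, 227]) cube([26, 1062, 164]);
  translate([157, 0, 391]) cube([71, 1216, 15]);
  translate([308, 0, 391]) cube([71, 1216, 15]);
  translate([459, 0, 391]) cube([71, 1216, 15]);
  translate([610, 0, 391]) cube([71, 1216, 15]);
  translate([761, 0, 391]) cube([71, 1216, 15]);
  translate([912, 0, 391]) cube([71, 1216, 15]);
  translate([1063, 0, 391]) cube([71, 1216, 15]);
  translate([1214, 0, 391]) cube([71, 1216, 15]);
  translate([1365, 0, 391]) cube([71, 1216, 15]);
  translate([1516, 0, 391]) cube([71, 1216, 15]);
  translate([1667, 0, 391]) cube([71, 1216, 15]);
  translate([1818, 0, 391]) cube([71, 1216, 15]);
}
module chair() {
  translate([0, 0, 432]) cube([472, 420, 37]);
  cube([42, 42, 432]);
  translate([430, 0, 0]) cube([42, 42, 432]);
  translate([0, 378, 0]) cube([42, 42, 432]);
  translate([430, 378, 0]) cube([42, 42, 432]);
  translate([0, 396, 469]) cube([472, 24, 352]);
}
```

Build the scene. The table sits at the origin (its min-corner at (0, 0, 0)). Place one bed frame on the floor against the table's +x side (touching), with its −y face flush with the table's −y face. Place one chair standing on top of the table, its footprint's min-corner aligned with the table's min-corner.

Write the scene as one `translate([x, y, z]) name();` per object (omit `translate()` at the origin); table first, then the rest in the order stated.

table();
translate([1780, 0, 0]) bed_frame();
translate([0, 0, 693]) chair();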